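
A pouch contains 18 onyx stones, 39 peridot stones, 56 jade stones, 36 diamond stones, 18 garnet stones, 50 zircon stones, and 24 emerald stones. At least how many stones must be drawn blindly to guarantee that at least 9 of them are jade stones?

194

In the worst case for collecting jade stones, every non-jade stone comes out first.
There are 18 + 39 + 36 + 18 + 50 + 24 = 185 non-jade stones altogether.
After those, each further stone must be jade, so 185 + 9 = 194 draws guarantee 9 jade stones.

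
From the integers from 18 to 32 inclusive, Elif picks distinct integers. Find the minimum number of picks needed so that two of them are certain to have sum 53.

Group the elements by complementary pair {x, 53−x}: {21,32}, {22,31}, {23,30}, …, giving 6 two-element pairs and 3 integers whose partner 53−x falls outside [18,32].
Treating each of those 9 groups as a pigeonhole, one can pick one integer per group — 9 integers — with no two summing to 53.
The 10th integer lands in an occupied pair, forcing a sum of 53.

10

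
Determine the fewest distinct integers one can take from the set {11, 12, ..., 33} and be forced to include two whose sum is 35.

17

Group the elements by complementary pair {x, 35−x}: {11,24}, {12,23}, {13,22}, …, giving 7 two-element pairs and 9 integers whose partner 35−x falls outside [11,33].
Treating each of those 16 groups as a pigeonhole, one can pick one integer per group — 16 integers — with no two summing to 35.
The 17th integer lands in an occupied pair, forcing a sum of 35.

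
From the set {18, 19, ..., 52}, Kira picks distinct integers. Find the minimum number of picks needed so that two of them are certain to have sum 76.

Two chosen integers sum to 76 exactly when both halves of some pair {x, 76−x} with 24 ≤ x ≤ 76−x ≤ 52 are chosen — 14 such pairs.
The remaining 7 elements (those with no distinct partner in range) can never complete a 76-sum, so the worst case takes all of them and one from each pair: 7 + 14 = 21.
By the pigeonhole principle, the 22nd integer has to be the second member of some pair, so 21 + 1 = 22.

22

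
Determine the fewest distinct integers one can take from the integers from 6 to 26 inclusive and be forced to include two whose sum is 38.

15

Two chosen integers sum to 38 exactly when both halves of some pair {x, 38−x} with 12 ≤ x ≤ 38−x ≤ 26 are chosen — 7 such pairs.
The remaining 7 elements (those with no distinct partner in range) can never complete a 38-sum, so the worst case takes all of them and one from each pair: 7 + 7 = 14.
Pigeonhole: the 15th integer has to be the second member of some pair, so 14 + 1 = 15.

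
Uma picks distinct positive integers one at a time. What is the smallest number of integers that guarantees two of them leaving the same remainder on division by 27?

The 27 residue classes mod 27 are the pigeonholes.
With 27 integers one could put 1 in each residue class and have no class reach 2.
The 28th integer pushes some class to 2, so 27·1 + 1 = 28.

28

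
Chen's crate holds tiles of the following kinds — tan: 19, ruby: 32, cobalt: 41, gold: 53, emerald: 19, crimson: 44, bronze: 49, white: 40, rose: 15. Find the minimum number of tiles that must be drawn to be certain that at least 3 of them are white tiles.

In the worst case for collecting white tiles, every non-white tile comes out first.
There are 19 + 32 + 41 + 53 + 19 + 44 + 49 + 15 = 272 non-white tiles altogether.
After those, each further tile must be white, so 272 + 3 = 275 draws guarantee 3 white tiles.

275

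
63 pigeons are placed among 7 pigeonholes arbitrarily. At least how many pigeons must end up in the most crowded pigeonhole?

The 7 pigeonholes are the holes and the 63 pigeons are the pigeons.
If every pigeonhole held at most 8 pigeons, the total would be at most 7 × 8 = 56, which is less than 63.
So some pigeonhole holds at least ⌈63/7⌉ = 9 pigeons.

9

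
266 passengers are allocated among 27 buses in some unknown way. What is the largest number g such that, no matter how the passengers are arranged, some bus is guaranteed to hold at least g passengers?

10

By the pigeonhole principle, the 27 buses are the holes and the 266 passengers are the pigeons.
If every bus held at most 9 passengers, the total would be at most 27 × 9 = 243, which is less than 266.
So some bus holds at least ⌈266/27⌉ = 10 passengers.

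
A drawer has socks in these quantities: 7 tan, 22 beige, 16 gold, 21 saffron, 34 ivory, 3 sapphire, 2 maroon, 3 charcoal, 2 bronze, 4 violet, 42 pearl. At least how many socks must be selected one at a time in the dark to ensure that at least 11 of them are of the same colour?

By pigeonhole, put each drawn sock into a box by colour. The largest draw with every box below 11 takes min(count, 10) from each colour; colours with fewer than 10 contribute all they have.
Σ min(cᵢ, 10) = 7 + 10 + 10 + 10 + 10 + 3 + 2 + 3 + 2 + 4 + 10 = 71.
Draw number 71 + 1 = 72 must push one box to 11.

72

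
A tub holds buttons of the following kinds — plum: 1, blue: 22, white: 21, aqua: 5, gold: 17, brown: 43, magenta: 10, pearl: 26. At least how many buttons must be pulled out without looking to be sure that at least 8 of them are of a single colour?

49

An adversary could hand out at most 7 buttons per colour (plum, aqua run out sooner): 1 + 7 + 7 + 5 + 7 + 7 + 7 + 7 = 48 buttons and still no colour has 8.
Pigeonhole: one more button lands in a colour already at 7, so 49 draws are enough and 48 are not.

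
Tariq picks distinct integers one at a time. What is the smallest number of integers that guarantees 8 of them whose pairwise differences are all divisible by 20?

141

Integers whose pairwise differences are multiples of 20 are exactly those sharing a remainder mod 20. The 20 residue classes mod 20 are the pigeonholes.
With 140 integers one could put 7 in each residue class and have no class reach 8.
The 141st integer pushes some class to 8, so 20·7 + 1 = 141.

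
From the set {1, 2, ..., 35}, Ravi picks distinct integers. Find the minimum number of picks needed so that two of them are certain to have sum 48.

Two chosen integers sum to 48 exactly when both halves of some pair {x, 48−x} with 13 ≤ x ≤ 48−x ≤ 35 are chosen — 11 such pairs.
The remaining 13 elements (those with no distinct partner in range) can never complete a 48-sum, so the worst case takes all of them and one from each pair: 13 + 11 = 24.
By pigeonhole, the 25th integer has to be the second member of some pair, so 24 + 1 = 25.

25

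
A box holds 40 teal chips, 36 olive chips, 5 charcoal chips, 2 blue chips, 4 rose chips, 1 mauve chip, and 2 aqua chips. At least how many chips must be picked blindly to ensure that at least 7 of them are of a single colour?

An adversary could hand out at most 6 chips per colour (5 colours run out sooner): 6 + 6 + 5 + 2 + 4 + 1 + 2 = 26 chips and still no colour has 7.
By pigeonhole, one more chip lands in a colour already at 6, so 27 draws are enough and 26 are not.

27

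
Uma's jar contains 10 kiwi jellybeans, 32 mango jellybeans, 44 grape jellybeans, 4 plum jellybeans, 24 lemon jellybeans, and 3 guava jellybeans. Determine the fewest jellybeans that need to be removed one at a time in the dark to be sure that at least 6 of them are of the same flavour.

Pigeonhole: put each drawn jellybean into a box by flavour. The largest draw with every box below 6 takes min(count, 5) from each flavour; flavours with fewer than 5 contribute all they have.
Σ min(cᵢ, 5) = 5 + 5 + 5 + 4 + 5 + 3 = 27.
Draw number 27 + 1 = 28 must push one box to 6.

28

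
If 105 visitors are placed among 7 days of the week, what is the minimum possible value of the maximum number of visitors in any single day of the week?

15

Pigeonhole: the 7 days of the week are the holes and the 105 visitors are the pigeons.
If every day of the week held at most 14 visitors, the total would be at most 7 × 14 = 98, which is less than 105.
So some day of the week holds at least ⌈105/7⌉ = 15 visitors.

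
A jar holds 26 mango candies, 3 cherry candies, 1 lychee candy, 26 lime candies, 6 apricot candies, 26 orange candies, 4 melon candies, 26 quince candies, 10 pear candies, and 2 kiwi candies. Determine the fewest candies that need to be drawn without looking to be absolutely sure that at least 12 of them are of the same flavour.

Pigeonhole: put each drawn candy into a box by flavour. The largest draw with every box below 12 takes min(count, 11) from each flavour; flavours with fewer than 11 contribute all they have.
Σ min(cᵢ, 11) = 11 + 3 + 1 + 11 + 6 + 11 + 4 + 11 + 10 + 2 = 70.
Draw number 70 + 1 = 71 must push one box to 12.

71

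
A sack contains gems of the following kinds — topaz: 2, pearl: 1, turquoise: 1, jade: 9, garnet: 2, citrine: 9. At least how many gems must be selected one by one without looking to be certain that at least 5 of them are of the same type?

The 6 types are the holes; the gems drawn are the pigeons.
To avoid 5 of any one type, the worst case takes at most 4 of each type, or every gem of a type that has fewer than 4.
That gives 2 + 1 + 1 + 4 + 2 + 4 = 14 gems with no type reaching 5.
The next gem forces some type to 5, so 14 + 1 = 15.

15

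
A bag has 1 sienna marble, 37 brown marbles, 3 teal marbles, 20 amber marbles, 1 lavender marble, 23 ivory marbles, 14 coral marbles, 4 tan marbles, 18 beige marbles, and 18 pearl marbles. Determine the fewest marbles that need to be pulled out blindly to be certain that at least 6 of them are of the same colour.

The 10 colours are the holes; the marbles drawn are the pigeons.
To avoid 6 of any one colour, the worst case takes at most 5 of each colour, or every marble of a colour that has fewer than 5.
That gives 1 + 5 + 3 + 5 + 1 + 5 + 5 + 4 + 5 + 5 = 39 marbles with no colour reaching 6.
The next marble forces some colour to 6, so 39 + 1 = 40.

40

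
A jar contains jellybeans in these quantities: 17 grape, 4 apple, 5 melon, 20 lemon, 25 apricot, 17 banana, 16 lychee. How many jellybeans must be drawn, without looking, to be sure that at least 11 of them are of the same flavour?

60

An adversary could hand out at most 10 jellybeans per flavour (apple, melon run out sooner): 10 + 4 + 5 + 10 + 10 + 10 + 10 = 59 jellybeans and still no flavour has 11.
Pigeonhole: one more jellybean lands in a flavour already at 10, so 60 draws are enough and 59 are not.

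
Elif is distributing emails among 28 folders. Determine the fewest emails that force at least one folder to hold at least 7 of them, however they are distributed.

169

With 168 emails one could put exactly 6 in each of the 28 folders, and no folder would reach 7.
One more email must land in a folder that already has 6, giving it 7.
So 28 × 6 + 1 = 169 emails are required.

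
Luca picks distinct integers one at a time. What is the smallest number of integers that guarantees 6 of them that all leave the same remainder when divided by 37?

The 37 residue classes mod 37 are the pigeonholes.
With 185 integers one could put 5 in each residue class and have no class reach 6.
The 186th integer pushes some class to 6, so 37·5 + 1 = 186.

186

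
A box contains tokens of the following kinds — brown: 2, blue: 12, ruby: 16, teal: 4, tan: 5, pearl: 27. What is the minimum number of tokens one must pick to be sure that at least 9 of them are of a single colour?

By the pigeonhole principle, the 6 colours are the holes; the tokens drawn are the pigeons.
To avoid 9 of any one colour, the worst case takes at most 8 of each colour, or every token of a colour that has fewer than 8.
That gives 2 + 8 + 8 + 4 + 5 + 8 = 35 tokens with no colour reaching 9.
The next token forces some colour to 9, so 35 + 1 = 36.

36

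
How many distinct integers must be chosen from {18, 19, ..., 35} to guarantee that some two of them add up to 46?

A set avoiding the sum 46 can contain at most one of each pair {x, 46−x}, plus the 8 elements whose complement lies outside the range or equal to its own complement.
The integers 23, …, 35 (13 of them) are such a set: any two sum to at least 23+24 = 47 > 46.
By pigeonhole, any 14th integer completes one of the 5 pairs, so 14 choices force a sum of 46.

14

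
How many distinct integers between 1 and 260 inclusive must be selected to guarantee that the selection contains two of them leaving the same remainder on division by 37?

38

By the pigeonhole principle, the 37 residue classes mod 37 are the pigeonholes.
With 37 integers one could put 1 in each residue class and have no class reach 2.
The 38th integer pushes some class to 2, so 37·1 + 1 = 38.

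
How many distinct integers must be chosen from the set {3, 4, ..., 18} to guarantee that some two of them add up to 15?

12

A set avoiding the sum 15 can contain at most one of each pair {x, 15−x}, plus the 6 elements whose complement lies outside the range.
The integers 8, …, 18 (11 of them) are such a set: any two sum to at least 8+9 = 17 > 15.
By pigeonhole, any 12th integer completes one of the 5 pairs, so 12 choices force a sum of 15.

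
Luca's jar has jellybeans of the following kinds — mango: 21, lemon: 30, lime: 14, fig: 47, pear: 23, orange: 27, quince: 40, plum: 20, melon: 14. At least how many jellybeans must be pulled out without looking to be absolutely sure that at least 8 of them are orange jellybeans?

217

In the worst case for collecting orange jellybeans, every non-orange jellybean comes out first.
There are 21 + 30 + 14 + 47 + 23 + 40 + 20 + 14 = 209 non-orange jellybeans altogether.
After those, each further jellybean must be orange, so 209 + 8 = 217 draws guarantee 8 orange jellybeans.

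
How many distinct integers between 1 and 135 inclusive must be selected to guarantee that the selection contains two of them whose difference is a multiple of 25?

Integers whose pairwise differences are multiples of 25 are exactly those sharing a remainder mod 25. The 25 residue classes mod 25 are the pigeonholes.
With 25 integers one could put 1 in each residue class and have no class reach 2.
The 26th integer pushes some class to 2, so 25·1 + 1 = 26.

26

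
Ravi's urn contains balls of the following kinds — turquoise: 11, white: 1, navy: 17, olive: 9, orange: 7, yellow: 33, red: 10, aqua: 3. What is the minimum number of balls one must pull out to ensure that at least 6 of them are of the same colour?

Pigeonhole: the 8 colours are the holes; the balls drawn are the pigeons.
To avoid 6 of any one colour, the worst case takes at most 5 of each colour, or every ball of a colour that has fewer than 5.
That gives 5 + 1 + 5 + 5 + 5 + 5 + 5 + 3 = 34 balls with no colour reaching 6.
The next ball forces some colour to 6, so 34 + 1 = 35.

35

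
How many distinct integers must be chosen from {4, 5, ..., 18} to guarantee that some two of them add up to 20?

10

A set avoiding the sum 20 can contain at most one of each pair {x, 20−x}, plus the 3 elements whose complement lies outside the range or equal to its own complement.
The integers 10, …, 18 (9 of them) are such a set: any two sum to at least 10+11 = 21 > 20.
Pigeonhole: any 10th integer completes one of the 6 pairs, so 10 choices force a sum of 20.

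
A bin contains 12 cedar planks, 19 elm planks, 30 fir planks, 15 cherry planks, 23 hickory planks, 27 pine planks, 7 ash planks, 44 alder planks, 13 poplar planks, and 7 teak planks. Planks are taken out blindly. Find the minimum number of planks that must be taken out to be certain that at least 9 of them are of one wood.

79

By the pigeonhole principle, the 10 woods are the holes; the planks drawn are the pigeons.
To avoid 9 of any one wood, the worst case takes at most 8 of each wood, or every plank of a wood that has fewer than 8.
That gives 8 + 8 + 8 + 8 + 8 + 8 + 7 + 8 + 8 + 7 = 78 planks with no wood reaching 9.
The next plank forces some wood to 9, so 78 + 1 = 79.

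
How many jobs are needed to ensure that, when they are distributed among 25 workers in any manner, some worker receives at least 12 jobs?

With 275 jobs one could put exactly 11 in each of the 25 workers, and no worker would reach 12.
By pigeonhole, one more job must land in a worker that already has 11, giving it 12.
So 25 × 11 + 1 = 276 jobs are required.

276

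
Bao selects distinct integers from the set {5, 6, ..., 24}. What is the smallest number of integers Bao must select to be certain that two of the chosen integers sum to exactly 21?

15

A set avoiding the sum 21 can contain at most one of each pair {x, 21−x}, plus the 8 elements whose complement lies outside the range.
The integers 11, …, 24 (14 of them) are such a set: any two sum to at least 11+12 = 23 > 21.
Any 15th integer completes one of the 6 pairs, so 15 choices force a sum of 21.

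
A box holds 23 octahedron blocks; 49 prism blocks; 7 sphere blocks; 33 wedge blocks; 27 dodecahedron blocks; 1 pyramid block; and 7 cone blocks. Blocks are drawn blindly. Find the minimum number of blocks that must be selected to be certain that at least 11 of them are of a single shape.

Put each drawn block into a box by shape. The largest draw with every box below 11 takes min(count, 10) from each shape; shapes with fewer than 10 contribute all they have.
Σ min(cᵢ, 10) = 10 + 10 + 7 + 10 + 10 + 1 + 7 = 55.
Draw number 55 + 1 = 56 must push one box to 11.

56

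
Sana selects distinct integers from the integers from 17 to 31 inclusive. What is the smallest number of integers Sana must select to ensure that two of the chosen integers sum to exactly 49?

9

A set avoiding the sum 49 can contain at most one of each pair {x, 49−x}, plus the 1 element whose complement lies outside the range.
The integers 17, …, 24 (8 of them) are such a set: any two sum to at least 17+18 = 35 and at most 23+24 = 47 < 49.
Pigeonhole: any 9th integer completes one of the 7 pairs, so 9 choices force a sum of 49.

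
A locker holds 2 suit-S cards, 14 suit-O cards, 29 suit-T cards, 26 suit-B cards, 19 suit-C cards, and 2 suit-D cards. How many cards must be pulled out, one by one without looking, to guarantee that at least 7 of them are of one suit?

The 6 suits are the holes; the cards drawn are the pigeons.
To avoid 7 of any one suit, the worst case takes at most 6 of each suit, or every card of a suit that has fewer than 6.
That gives 2 + 6 + 6 + 6 + 6 + 2 = 28 cards with no suit reaching 7.
The next card forces some suit to 7, so 28 + 1 = 29.

29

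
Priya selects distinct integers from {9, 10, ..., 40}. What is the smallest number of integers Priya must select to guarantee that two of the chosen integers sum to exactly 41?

Group the elements by complementary pair {x, 41−x}: {9,32}, {10,31}, {11,30}, …, giving 12 two-element pairs and 8 integers whose partner 41−x falls outside [9,40].
Treating each of those 20 groups as a pigeonhole, one can pick one integer per group — 20 integers — with no two summing to 41.
The 21st integer lands in an occupied pair, forcing a sum of 41.

21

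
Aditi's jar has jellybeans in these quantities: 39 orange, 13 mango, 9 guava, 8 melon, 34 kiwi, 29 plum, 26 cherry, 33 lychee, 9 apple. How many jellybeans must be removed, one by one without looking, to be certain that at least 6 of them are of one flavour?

An adversary could hand out at most 5 jellybeans per flavour: 5 + 5 + 5 + 5 + 5 + 5 + 5 + 5 + 5 = 45 jellybeans and still no flavour has 6.
By the pigeonhole principle, one more jellybean lands in a flavour already at 5, so 46 draws are enough and 45 are not.

46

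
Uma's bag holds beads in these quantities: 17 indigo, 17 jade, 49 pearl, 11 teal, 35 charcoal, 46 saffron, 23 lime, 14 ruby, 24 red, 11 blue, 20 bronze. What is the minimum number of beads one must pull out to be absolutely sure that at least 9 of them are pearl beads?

227

In the worst case for collecting pearl beads, every non-pearl bead comes out first.
There are 17 + 17 + 11 + 35 + 46 + 23 + 14 + 24 + 11 + 20 = 218 non-pearl beads altogether.
After those, each further bead must be pearl, so 218 + 9 = 227 draws guarantee 9 pearl beads.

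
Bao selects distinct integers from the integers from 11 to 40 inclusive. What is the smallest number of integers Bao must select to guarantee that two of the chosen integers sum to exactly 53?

A set avoiding the sum 53 can contain at most one of each pair {x, 53−x}, plus the 2 elements whose complement lies outside the range.
The integers 11, …, 26 (16 of them) are such a set: any two sum to at least 11+12 = 23 and at most 25+26 = 51 < 53.
Any 17th integer completes one of the 14 pairs, so 17 choices force a sum of 53.

17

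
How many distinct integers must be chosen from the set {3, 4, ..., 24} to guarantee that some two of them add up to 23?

14

A set avoiding the sum 23 can contain at most one of each pair {x, 23−x}, plus the 4 elements whose complement lies outside the range.
The integers 12, …, 24 (13 of them) are such a set: any two sum to at least 12+13 = 25 > 23.
Any 14th integer completes one of the 9 pairs, so 14 choices force a sum of 23.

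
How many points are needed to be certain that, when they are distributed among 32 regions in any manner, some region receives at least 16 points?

With 480 points one could put exactly 15 in each of the 32 regions, and no region would reach 16.
By the pigeonhole principle, one more point must land in a region that already has 15, giving it 16.
So 32 × 15 + 1 = 481 points are required.

481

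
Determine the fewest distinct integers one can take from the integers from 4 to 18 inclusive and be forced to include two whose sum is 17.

A set avoiding the sum 17 can contain at most one of each pair {x, 17−x}, plus the 5 elements whose complement lies outside the range.
The integers 9, …, 18 (10 of them) are such a set: any two sum to at least 9+10 = 19 > 17.
Pigeonhole: any 11th integer completes one of the 5 pairs, so 11 choices force a sum of 17.

11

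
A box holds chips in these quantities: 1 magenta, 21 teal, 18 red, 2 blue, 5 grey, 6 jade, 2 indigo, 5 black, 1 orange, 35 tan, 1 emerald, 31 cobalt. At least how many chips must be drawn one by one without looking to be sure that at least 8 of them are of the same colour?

52

An adversary could hand out at most 7 chips per colour (8 colours run out sooner): 1 + 7 + 7 + 2 + 5 + 6 + 2 + 5 + 1 + 7 + 1 + 7 = 51 chips and still no colour has 8.
Pigeonhole: one more chip lands in a colour already at 7, so 52 draws are enough and 51 are not.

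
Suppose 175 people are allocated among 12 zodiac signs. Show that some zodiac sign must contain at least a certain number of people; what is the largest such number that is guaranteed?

15

Pigeonhole: the 12 zodiac signs are the holes and the 175 people are the pigeons.
If every zodiac sign held at most 14 people, the total would be at most 12 × 14 = 168, which is less than 175.
So some zodiac sign holds at least ⌈175/12⌉ = 15 people.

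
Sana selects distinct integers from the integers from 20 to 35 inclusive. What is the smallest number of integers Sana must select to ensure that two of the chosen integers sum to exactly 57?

10

Two chosen integers sum to 57 exactly when both halves of some pair {x, 57−x} with 22 ≤ x ≤ 57−x ≤ 35 are chosen — 7 such pairs.
The remaining 2 elements (those with no distinct partner in range) can never complete a 57-sum, so the worst case takes all of them and one from each pair: 2 + 7 = 9.
The 10th integer has to be the second member of some pair, so 9 + 1 = 10.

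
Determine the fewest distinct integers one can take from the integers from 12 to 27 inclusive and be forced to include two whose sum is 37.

A set avoiding the sum 37 can contain at most one of each pair {x, 37−x}, plus the 2 elements whose complement lies outside the range.
The integers 19, …, 27 (9 of them) are such a set: any two sum to at least 19+20 = 39 > 37.
Any 10th integer completes one of the 7 pairs, so 10 choices force a sum of 37.

10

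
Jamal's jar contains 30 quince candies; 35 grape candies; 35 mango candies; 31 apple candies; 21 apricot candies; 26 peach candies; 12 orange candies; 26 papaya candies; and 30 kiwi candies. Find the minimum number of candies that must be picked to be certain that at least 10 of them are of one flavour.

An adversary could hand out at most 9 candies per flavour: 9 + 9 + 9 + 9 + 9 + 9 + 9 + 9 + 9 = 81 candies and still no flavour has 10.
By the pigeonhole principle, one more candy lands in a flavour already at 9, so 82 draws are enough and 81 are not.

82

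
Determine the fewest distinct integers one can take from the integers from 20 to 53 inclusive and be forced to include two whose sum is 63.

A set avoiding the sum 63 can contain at most one of each pair {x, 63−x}, plus the 10 elements whose complement lies outside the range.
The integers 32, …, 53 (22 of them) are such a set: any two sum to at least 32+33 = 65 > 63.
By pigeonhole, any 23rd integer completes one of the 12 pairs, so 23 choices force a sum of 63.

23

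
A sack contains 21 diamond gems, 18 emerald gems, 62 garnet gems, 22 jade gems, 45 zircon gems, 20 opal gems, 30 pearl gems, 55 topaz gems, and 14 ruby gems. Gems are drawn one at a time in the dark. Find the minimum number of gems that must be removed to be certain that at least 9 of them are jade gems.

In the worst case for collecting jade gems, every non-jade gem comes out first.
There are 21 + 18 + 62 + 45 + 20 + 30 + 55 + 14 = 265 non-jade gems altogether.
After those, each further gem must be jade, so 265 + 9 = 274 draws guarantee 9 jade gems.

274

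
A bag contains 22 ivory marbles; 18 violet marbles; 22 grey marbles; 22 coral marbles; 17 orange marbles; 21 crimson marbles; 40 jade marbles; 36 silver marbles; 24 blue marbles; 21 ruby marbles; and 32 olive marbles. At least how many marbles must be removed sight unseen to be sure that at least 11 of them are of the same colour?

111

An adversary could hand out at most 10 marbles per colour: 10 + 10 + 10 + 10 + 10 + 10 + 10 + 10 + 10 + 10 + 10 = 110 marbles and still no colour has 11.
By pigeonhole, one more marble lands in a colour already at 10, so 111 draws are enough and 110 are not.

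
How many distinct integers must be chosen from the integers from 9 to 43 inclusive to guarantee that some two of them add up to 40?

A set avoiding the sum 40 can contain at most one of each pair {x, 40−x}, plus the 13 elements whose complement lies outside the range or equal to its own complement.
The integers 20, …, 43 (24 of them) are such a set: any two sum to at least 20+21 = 41 > 40.
Pigeonhole: any 25th integer completes one of the 11 pairs, so 25 choices force a sum of 40.

25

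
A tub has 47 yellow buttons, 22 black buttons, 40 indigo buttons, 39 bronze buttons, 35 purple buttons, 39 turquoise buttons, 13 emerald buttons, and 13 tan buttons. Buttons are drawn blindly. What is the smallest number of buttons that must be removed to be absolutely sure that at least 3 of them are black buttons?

In the worst case for collecting black buttons, every non-black button comes out first.
There are 47 + 40 + 39 + 35 + 39 + 13 + 13 = 226 non-black buttons altogether.
After those, each further button must be black, so 226 + 3 = 229 draws guarantee 3 black buttons.

229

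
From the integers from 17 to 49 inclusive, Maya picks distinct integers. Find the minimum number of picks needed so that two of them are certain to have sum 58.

22

Two chosen integers sum to 58 exactly when both halves of some pair {x, 58−x} with 17 ≤ x ≤ 58−x ≤ 41 are chosen — 12 such pairs.
The remaining 9 elements (those with no distinct partner in range) can never complete a 58-sum, so the worst case takes all of them and one from each pair: 9 + 12 = 21.
By pigeonhole, the 22nd integer has to be the second member of some pair, so 21 + 1 = 22.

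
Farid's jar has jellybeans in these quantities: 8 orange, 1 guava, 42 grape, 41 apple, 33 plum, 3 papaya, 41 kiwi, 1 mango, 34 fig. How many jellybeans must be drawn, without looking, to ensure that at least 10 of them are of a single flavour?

59

The 9 flavours are the holes; the jellybeans drawn are the pigeons.
To avoid 10 of any one flavour, the worst case takes at most 9 of each flavour, or every jellybean of a flavour that has fewer than 9.
That gives 8 + 1 + 9 + 9 + 9 + 3 + 9 + 1 + 9 = 58 jellybeans with no flavour reaching 10.
The next jellybean forces some flavour to 10, so 58 + 1 = 59.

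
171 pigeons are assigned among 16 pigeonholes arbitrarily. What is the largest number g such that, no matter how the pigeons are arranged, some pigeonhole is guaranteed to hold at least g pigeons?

By pigeonhole, the 16 pigeonholes are the holes and the 171 pigeons are the pigeons.
If every pigeonhole held at most 10 pigeons, the total would be at most 16 × 10 = 160, which is less than 171.
So some pigeonhole holds at least ⌈171/16⌉ = 11 pigeons.

11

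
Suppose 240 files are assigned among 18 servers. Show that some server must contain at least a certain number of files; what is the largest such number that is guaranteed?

The 18 servers are the holes and the 240 files are the pigeons.
If every server held at most 13 files, the total would be at most 18 × 13 = 234, which is less than 240.
So some server holds at least ⌈240/18⌉ = 14 files.

14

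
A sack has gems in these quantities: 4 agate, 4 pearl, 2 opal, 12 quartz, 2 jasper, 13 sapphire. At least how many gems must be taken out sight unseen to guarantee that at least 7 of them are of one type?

25

The 6 types are the holes; the gems drawn are the pigeons.
To avoid 7 of any one type, the worst case takes at most 6 of each type, or every gem of a type that has fewer than 6.
That gives 4 + 4 + 2 + 6 + 2 + 6 = 24 gems with no type reaching 7.
The next gem forces some type to 7, so 24 + 1 = 25.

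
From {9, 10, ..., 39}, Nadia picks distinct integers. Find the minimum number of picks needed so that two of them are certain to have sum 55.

Group the elements by complementary pair {x, 55−x}: {16,39}, {17,38}, {18,37}, …, giving 12 two-element pairs and 7 integers whose partner 55−x falls outside [9,39].
By pigeonhole, treating each of those 19 groups as a pigeonhole, one can pick one integer per group — 19 integers — with no two summing to 55.
The 20th integer lands in an occupied pair, forcing a sum of 55.

20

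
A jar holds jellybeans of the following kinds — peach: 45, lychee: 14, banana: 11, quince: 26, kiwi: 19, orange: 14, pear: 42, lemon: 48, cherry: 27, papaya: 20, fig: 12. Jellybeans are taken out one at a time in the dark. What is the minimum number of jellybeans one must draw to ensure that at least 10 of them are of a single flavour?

By pigeonhole, the 11 flavours are the holes; the jellybeans drawn are the pigeons.
To avoid 10 of any one flavour, the worst case takes at most 9 of each flavour.
That gives 9 + 9 + 9 + 9 + 9 + 9 + 9 + 9 + 9 + 9 + 9 = 99 jellybeans with no flavour reaching 10.
The next jellybean forces some flavour to 10, so 99 + 1 = 100.

100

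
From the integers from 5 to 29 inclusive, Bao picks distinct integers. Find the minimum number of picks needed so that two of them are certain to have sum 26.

18

Group the elements by complementary pair {x, 26−x}: {5,21}, {6,20}, {7,19}, …, giving 8 two-element pairs; the single value 13 (it cannot pair with itself since the integers are distinct); and 8 integers whose partner 26−x falls outside [5,29].
Treating each of those 17 groups as a pigeonhole, one can pick one integer per group — 17 integers — with no two summing to 26.
The 18th integer lands in an occupied pair, forcing a sum of 26.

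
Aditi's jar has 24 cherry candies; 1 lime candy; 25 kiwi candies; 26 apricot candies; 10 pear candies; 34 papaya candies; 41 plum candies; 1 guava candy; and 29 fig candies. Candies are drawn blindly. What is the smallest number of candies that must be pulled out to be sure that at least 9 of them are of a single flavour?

The 9 flavours are the holes; the candies drawn are the pigeons.
To avoid 9 of any one flavour, the worst case takes at most 8 of each flavour, or every candy of a flavour that has fewer than 8.
That gives 8 + 1 + 8 + 8 + 8 + 8 + 8 + 1 + 8 = 58 candies with no flavour reaching 9.
The next candy forces some flavour to 9, so 58 + 1 = 59.

59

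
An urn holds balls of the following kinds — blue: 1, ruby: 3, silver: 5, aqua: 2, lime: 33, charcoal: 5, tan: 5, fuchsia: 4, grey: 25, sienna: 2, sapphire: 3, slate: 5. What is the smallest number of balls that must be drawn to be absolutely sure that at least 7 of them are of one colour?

An adversary could hand out at most 6 balls per colour (10 colours run out sooner): 1 + 3 + 5 + 2 + 6 + 5 + 5 + 4 + 6 + 2 + 3 + 5 = 47 balls and still no colour has 7.
By the pigeonhole principle, one more ball lands in a colour already at 6, so 48 draws are enough and 47 are not.

48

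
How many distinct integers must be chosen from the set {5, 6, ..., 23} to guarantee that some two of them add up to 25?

12

A set avoiding the sum 25 can contain at most one of each pair {x, 25−x}, plus the 3 elements whose complement lies outside the range.
The integers 13, …, 23 (11 of them) are such a set: any two sum to at least 13+14 = 27 > 25.
By the pigeonhole principle, any 12th integer completes one of the 8 pairs, so 12 choices force a sum of 25.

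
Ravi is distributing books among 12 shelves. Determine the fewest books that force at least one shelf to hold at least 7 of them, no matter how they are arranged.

With 72 books one could put exactly 6 in each of the 12 shelves, and no shelf would reach 7.
By the pigeonhole principle, one more book must land in a shelf that already has 6, giving it 7.
So 12 × 6 + 1 = 73 books are required.

73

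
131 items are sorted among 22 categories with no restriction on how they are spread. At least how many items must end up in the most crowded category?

The 22 categories are the holes and the 131 items are the pigeons.
If every category held at most 5 items, the total would be at most 22 × 5 = 110, which is less than 131.
So some category holds at least ⌈131/22⌉ = 6 items.

6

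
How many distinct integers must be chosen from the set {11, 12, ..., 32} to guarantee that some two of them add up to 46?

Group the elements by complementary pair {x, 46−x}: {14,32}, {15,31}, {16,30}, …, giving 9 two-element pairs; the single value 23 (it cannot pair with itself since the integers are distinct); and 3 integers whose partner 46−x falls outside [11,32].
Treating each of those 13 groups as a pigeonhole, one can pick one integer per group — 13 integers — with no two summing to 46.
The 14th integer lands in an occupied pair, forcing a sum of 46.

14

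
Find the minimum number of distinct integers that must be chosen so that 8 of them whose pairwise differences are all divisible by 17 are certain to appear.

120

Integers whose pairwise differences are multiples of 17 are exactly those sharing a remainder mod 17. Pigeonhole: the 17 residue classes mod 17 are the pigeonholes.
With 119 integers one could put 7 in each residue class and have no class reach 8.
The 120th integer pushes some class to 8, so 17·7 + 1 = 120.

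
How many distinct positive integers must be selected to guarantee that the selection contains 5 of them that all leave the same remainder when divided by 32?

129

Pigeonhole: the 32 residue classes mod 32 are the pigeonholes.
With 128 integers one could put 4 in each residue class and have no class reach 5.
The 129th integer pushes some class to 5, so 32·4 + 1 = 129.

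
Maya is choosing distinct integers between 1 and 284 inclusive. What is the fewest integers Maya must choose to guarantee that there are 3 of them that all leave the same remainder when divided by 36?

Pigeonhole: the 36 residue classes mod 36 are the pigeonholes.
With 72 integers one could put 2 in each residue class and have no class reach 3.
The 73rd integer pushes some class to 3, so 36·2 + 1 = 73.

73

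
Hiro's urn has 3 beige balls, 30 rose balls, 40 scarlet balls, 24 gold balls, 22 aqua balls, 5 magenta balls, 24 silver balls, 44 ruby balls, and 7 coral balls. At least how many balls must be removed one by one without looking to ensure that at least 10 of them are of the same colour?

70

The 9 colours are the holes; the balls drawn are the pigeons.
To avoid 10 of any one colour, the worst case takes at most 9 of each colour, or every ball of a colour that has fewer than 9.
That gives 3 + 9 + 9 + 9 + 9 + 5 + 9 + 9 + 7 = 69 balls with no colour reaching 10.
The next ball forces some colour to 10, so 69 + 1 = 70.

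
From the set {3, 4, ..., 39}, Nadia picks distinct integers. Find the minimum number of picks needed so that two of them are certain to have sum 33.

A set avoiding the sum 33 can contain at most one of each pair {x, 33−x}, plus the 9 elements whose complement lies outside the range.
The integers 17, …, 39 (23 of them) are such a set: any two sum to at least 17+18 = 35 > 33.
Any 24th integer completes one of the 14 pairs, so 24 choices force a sum of 33.

24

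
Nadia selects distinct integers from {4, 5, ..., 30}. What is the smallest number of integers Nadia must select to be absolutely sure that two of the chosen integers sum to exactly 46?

21

A set avoiding the sum 46 can contain at most one of each pair {x, 46−x}, plus the 13 elements whose complement lies outside the range or equal to its own complement.
The integers 4, …, 23 (20 of them) are such a set: any two sum to at least 4+5 = 9 and at most 22+23 = 45 < 46.
Pigeonhole: any 21st integer completes one of the 7 pairs, so 21 choices force a sum of 46.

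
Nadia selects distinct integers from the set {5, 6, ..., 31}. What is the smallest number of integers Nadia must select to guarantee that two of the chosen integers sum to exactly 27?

Two chosen integers sum to 27 exactly when both halves of some pair {x, 27−x} with 5 ≤ x ≤ 27−x ≤ 22 are chosen — 9 such pairs.
The remaining 9 elements (those with no distinct partner in range) can never complete a 27-sum, so the worst case takes all of them and one from each pair: 9 + 9 = 18.
The 19th integer has to be the second member of some pair, so 18 + 1 = 19.

19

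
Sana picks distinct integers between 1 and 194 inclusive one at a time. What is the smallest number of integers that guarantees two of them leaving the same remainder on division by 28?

29

The 28 residue classes mod 28 are the pigeonholes.
With 28 integers one could put 1 in each residue class and have no class reach 2.
The 29th integer pushes some class to 2, so 28·1 + 1 = 29.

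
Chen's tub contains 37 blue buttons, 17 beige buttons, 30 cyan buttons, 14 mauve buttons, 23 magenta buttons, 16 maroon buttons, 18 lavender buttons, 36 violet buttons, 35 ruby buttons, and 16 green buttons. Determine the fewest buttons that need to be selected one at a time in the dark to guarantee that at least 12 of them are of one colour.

111

The 10 colours are the holes; the buttons drawn are the pigeons.
To avoid 12 of any one colour, the worst case takes at most 11 of each colour.
That gives 11 + 11 + 11 + 11 + 11 + 11 + 11 + 11 + 11 + 11 = 110 buttons with no colour reaching 12.
The next button forces some colour to 12, so 110 + 1 = 111.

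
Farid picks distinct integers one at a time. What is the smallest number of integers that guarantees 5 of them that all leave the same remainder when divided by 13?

53

By the pigeonhole principle, the 13 residue classes mod 13 are the pigeonholes.
With 52 integers one could put 4 in each residue class and have no class reach 5.
The 53rd integer pushes some class to 5, so 13·4 + 1 = 53.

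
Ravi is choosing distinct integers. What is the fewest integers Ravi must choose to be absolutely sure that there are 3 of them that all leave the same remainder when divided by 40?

The 40 residue classes mod 40 are the pigeonholes.
With 80 integers one could put 2 in each residue class and have no class reach 3.
The 81st integer pushes some class to 3, so 40·2 + 1 = 81.

81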